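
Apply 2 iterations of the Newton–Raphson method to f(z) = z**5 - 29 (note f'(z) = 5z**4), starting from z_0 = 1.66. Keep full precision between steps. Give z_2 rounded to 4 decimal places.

z_0 = 1.660000: f = -16.395070, f' = 37.966657 → z_1 = 1.660000 - (-16.395070)/(37.966657) = 2.091828
z_1 = 2.091828: f = 11.052533, f' = 95.735716 → z_2 = 2.091828 - (11.052533)/(95.735716) = 1.976380

1.9764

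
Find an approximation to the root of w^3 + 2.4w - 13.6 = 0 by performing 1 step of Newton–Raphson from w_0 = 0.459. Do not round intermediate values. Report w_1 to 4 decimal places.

4.5492

f'(w) = 3w^2 + 2.4
w_0 = 0.459000: f = -12.401697, f' = 3.032043 → w_1 = 0.459000 - (-12.401697)/(3.032043) = 4.549212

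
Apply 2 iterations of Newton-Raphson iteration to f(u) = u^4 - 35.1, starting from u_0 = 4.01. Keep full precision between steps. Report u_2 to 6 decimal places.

f'(u) = 4u^3
u_0 = 4.010000: f = 223.469616, f' = 257.924804 → u_1 = 4.010000 - (223.469616)/(257.924804) = 3.143586
u_1 = 3.143586: f = 62.556573, f' = 124.261360 → u_2 = 3.143586 - (62.556573)/(124.261360) = 2.640159

2.640159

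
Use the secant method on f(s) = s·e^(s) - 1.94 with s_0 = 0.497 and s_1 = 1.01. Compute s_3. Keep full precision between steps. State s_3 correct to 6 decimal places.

0.832671

f(s_0) = -1.123040, f(s_1) = 0.833057
s_2 = 1.010000 - (0.833057)·(1.010000 - 0.497000)/(0.833057 - (-1.123040)) = 0.791525; f(s_2) = -0.193295
s_3 = 0.791525 - (-0.193295)·(0.791525 - 1.010000)/(-0.193295 - (0.833057)) = 0.832671; f(s_3) = -0.025313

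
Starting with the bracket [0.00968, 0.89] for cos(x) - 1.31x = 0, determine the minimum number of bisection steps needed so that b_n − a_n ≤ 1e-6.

Initial width b − a = 0.89 − 0.00968 = 0.880320.
After n steps the width is (b−a)/2^n; need (b−a)/2^n ≤ 1e-6.
So n ≥ log₂(0.880320/1e-6) = log₂(880320.0000) ≈ 19.7477.
Hence n = 20.

20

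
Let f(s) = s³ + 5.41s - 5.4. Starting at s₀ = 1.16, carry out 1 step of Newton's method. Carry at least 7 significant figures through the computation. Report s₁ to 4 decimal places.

0.9021

f'(s) = 3s² + 5.41
s_0 = 1.160000: f = 2.436496, f' = 9.446800 → s_1 = 1.160000 - (2.436496)/(9.446800) = 0.902082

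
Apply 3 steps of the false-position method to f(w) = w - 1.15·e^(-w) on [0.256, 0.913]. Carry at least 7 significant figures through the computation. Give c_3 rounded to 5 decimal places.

0.61927

f(0.256000) = -0.634263, f(0.913000) = 0.451484
step 1: c = 0.639801, f(c) = 0.033294 > 0 → new bracket [0.256000, 0.639801]
step 2: c = 0.620659, f(c) = 0.002431 > 0 → new bracket [0.256000, 0.620659]
step 3: c = 0.619267, f(c) = 0.000177 > 0 → new bracket [0.256000, 0.619267]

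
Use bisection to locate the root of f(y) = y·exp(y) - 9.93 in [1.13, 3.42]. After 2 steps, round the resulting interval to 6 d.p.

[1.702500, 2.275000]

f(1.130000) = -6.431908, f(3.420000) = 94.617399 (opposite signs)
step 1: m = 2.275000, f(m) = 12.201016 > 0 → root in [1.130000, 2.275000]
step 2: m = 1.702500, f(m) = -0.587277 < 0 → root in [1.702500, 2.275000]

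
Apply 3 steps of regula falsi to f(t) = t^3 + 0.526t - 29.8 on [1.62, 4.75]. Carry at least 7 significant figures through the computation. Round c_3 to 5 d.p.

f(1.620000) = -24.696352, f(4.750000) = 79.870375
step 1: c = 2.359237, f(c) = -15.427532 < 0 → new bracket [2.359237, 4.750000]
step 2: c = 2.746271, f(c) = -7.643065 < 0 → new bracket [2.746271, 4.750000]
step 3: c = 2.921269, f(c) = -3.333856 < 0 → new bracket [2.921269, 4.750000]

2.92127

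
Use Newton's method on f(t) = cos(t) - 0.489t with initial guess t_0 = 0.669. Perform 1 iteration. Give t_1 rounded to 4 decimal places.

1.0813

Newton update: t ← t − f(t)/f'(t).
f'(t) = -sin(t) - 0.489
t_0 = 0.669000: f = 0.457301, f' = -1.109202 → t_1 = 0.669000 - (0.457301)/(-1.109202) = 1.081280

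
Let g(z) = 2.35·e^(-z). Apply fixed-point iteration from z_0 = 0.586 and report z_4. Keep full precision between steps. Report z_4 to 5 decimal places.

0.67678

z_1 = g(0.586000) = 1.307890
z_2 = g(1.307890) = 0.635416
z_3 = g(0.635416) = 1.244830
z_4 = g(1.244830) = 0.676776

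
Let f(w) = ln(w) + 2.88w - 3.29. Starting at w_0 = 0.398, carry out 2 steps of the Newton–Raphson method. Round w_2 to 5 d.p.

Newton update: w ← w − f(w)/f'(w).
f'(w) = 1/w + 2.88
w_0 = 0.398000: f = -3.065063, f' = 5.392563 → w_1 = 0.398000 - (-3.065063)/(5.392563) = 0.966387
w_1 = 0.966387: f = -0.540996, f' = 3.914782 → w_2 = 0.966387 - (-0.540996)/(3.914782) = 1.104580

1.10458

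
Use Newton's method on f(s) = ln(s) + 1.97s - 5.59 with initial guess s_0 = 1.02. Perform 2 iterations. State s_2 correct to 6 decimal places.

f'(s) = 1/s + 1.97
s_0 = 1.020000: f = -3.560797, f' = 2.950392 → s_1 = 1.020000 - (-3.560797)/(2.950392) = 2.226890
s_1 = 2.226890: f = -0.402422, f' = 2.419057 → s_2 = 2.226890 - (-0.402422)/(2.419057) = 2.393244

2.393244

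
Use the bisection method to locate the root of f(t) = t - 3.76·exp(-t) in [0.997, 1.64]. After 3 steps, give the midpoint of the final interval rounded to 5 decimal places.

1.19794

f(0.997000) = -0.390383, f(1.640000) = 0.910635 (opposite signs)
step 1: m = 1.318500, f(m) = 0.312563 > 0 → root in [0.997000, 1.318500]
step 2: m = 1.157750, f(m) = -0.023613 < 0 → root in [1.157750, 1.318500]
step 3: m = 1.238125, f(m) = 0.147998 > 0 → root in [1.157750, 1.238125]
Midpoint of [1.157750, 1.238125] = 1.197938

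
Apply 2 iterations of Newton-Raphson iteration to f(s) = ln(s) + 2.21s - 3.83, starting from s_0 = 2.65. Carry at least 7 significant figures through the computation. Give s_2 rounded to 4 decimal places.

f'(s) = 1/s + 2.21
s_0 = 2.650000: f = 3.001060, f' = 2.587358 → s_1 = 2.650000 - (3.001060)/(2.587358) = 1.490107
s_1 = 1.490107: f = -0.138016, f' = 2.881093 → s_2 = 1.490107 - (-0.138016)/(2.881093) = 1.538011

1.5380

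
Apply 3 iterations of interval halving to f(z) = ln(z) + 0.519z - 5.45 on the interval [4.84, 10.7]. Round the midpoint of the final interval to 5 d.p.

6.67125

f(4.840000) = -1.361125, f(10.700000) = 2.473544 (opposite signs)
step 1: m = 7.770000, f(m) = 0.632900 > 0 → root in [4.840000, 7.770000]
step 2: m = 6.305000, f(m) = -0.336362 < 0 → root in [6.305000, 7.770000]
step 3: m = 7.037500, f(m) = 0.153715 > 0 → root in [6.305000, 7.037500]
Midpoint of [6.305000, 7.037500] = 6.671250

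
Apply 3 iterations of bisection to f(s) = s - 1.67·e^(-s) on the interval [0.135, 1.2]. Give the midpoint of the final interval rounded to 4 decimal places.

f(0.135000) = -1.324106, f(1.200000) = 0.697006 (opposite signs)
step 1: m = 0.667500, f(m) = -0.189192 < 0 → root in [0.667500, 1.200000]
step 2: m = 0.933750, f(m) = 0.277312 > 0 → root in [0.667500, 0.933750]
step 3: m = 0.800625, f(m) = 0.050714 > 0 → root in [0.667500, 0.800625]
Midpoint of [0.667500, 0.800625] = 0.734062

0.7341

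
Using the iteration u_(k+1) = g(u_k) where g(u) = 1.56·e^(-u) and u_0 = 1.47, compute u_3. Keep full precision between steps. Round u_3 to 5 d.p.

0.52460

u_1 = g(1.470000) = 0.358684
u_2 = g(0.358684) = 1.089809
u_3 = g(1.089809) = 0.524598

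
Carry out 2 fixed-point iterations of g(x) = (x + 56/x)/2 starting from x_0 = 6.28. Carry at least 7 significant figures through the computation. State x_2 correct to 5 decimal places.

7.48419

x_1 = g(6.280000) = 7.598599
x_2 = g(7.598599) = 7.484189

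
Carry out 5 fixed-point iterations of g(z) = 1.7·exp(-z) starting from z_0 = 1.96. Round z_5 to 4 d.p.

0.5726

z_1 = g(1.960000) = 0.239459
z_2 = g(0.239459) = 1.337991
z_3 = g(1.337991) = 0.446033
z_4 = g(0.446033) = 1.088277
z_5 = g(1.088277) = 0.572554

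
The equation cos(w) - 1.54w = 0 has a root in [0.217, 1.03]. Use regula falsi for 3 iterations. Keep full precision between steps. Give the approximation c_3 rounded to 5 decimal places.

0.55248

False-position update: c = (a·f(b) − b·f(a))/(f(b) − f(a)); replace the endpoint whose sign matches f(c).
f(0.217000) = 0.642368, f(1.030000) = -1.071381
step 1: c = 0.521738, f(c) = 0.063477 > 0 → new bracket [0.521738, 1.030000]
step 2: c = 0.550167, f(c) = 0.005179 > 0 → new bracket [0.550167, 1.030000]
step 3: c = 0.552476, f(c) = 0.000415 > 0 → new bracket [0.552476, 1.030000]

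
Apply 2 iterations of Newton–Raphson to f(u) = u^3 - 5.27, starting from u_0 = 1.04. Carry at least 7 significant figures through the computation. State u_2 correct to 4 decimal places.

1.8721

f'(u) = 3u^2
u_0 = 1.040000: f = -4.145136, f' = 3.244800 → u_1 = 1.040000 - (-4.145136)/(3.244800) = 2.317470
u_1 = 2.317470: f = 7.176367, f' = 16.112007 → u_2 = 2.317470 - (7.176367)/(16.112007) = 1.872066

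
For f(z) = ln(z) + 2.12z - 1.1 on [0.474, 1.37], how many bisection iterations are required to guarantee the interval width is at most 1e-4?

14

Initial width b − a = 1.37 − 0.474 = 0.896000.
After n steps the width is (b−a)/2^n; need (b−a)/2^n ≤ 1e-4.
So n ≥ log₂(0.896000/1e-4) = log₂(8960.0000) ≈ 13.1293.
Hence n = 14.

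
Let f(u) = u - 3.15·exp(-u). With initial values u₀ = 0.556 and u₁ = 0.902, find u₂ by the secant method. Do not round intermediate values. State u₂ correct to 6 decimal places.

f(u_0) = -1.250520, f(u_1) = -0.376136
u_2 = 0.902000 - (-0.376136)·(0.902000 - 0.556000)/(-0.376136 - (-1.250520)) = 1.050839; f(u_2) = -0.050540

1.050839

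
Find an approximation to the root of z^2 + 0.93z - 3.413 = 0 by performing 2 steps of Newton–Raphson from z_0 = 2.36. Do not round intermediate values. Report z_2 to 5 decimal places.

Newton update: z ← z − f(z)/f'(z).
f'(z) = 2z + 0.93
z_0 = 2.360000: f = 4.351400, f' = 5.650000 → z_1 = 2.360000 - (4.351400)/(5.650000) = 1.589841
z_1 = 1.589841: f = 0.593145, f' = 4.109681 → z_2 = 1.589841 - (0.593145)/(4.109681) = 1.445512

1.44551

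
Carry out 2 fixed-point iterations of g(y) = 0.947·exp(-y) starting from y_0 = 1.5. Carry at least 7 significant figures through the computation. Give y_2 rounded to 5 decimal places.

y_1 = g(1.500000) = 0.211304
y_2 = g(0.211304) = 0.766623

0.76662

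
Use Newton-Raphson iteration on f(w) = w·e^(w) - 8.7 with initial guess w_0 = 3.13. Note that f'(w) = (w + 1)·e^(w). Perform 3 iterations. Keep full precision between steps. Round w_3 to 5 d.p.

1.71404

w_0 = 3.130000: f = 62.895556, f' = 94.469536 → w_1 = 3.130000 - (62.895556)/(94.469536) = 2.464224
w_1 = 2.464224: f = 20.265366, f' = 40.719723 → w_2 = 2.464224 - (20.265366)/(40.719723) = 1.966545
w_2 = 1.966545: f = 5.352812, f' = 21.198753 → w_3 = 1.966545 - (5.352812)/(21.198753) = 1.714039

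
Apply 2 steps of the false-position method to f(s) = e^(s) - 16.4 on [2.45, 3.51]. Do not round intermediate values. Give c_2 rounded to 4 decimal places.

2.7609

False-position update: c = (a·f(b) − b·f(a))/(f(b) − f(a)); replace the endpoint whose sign matches f(c).
f(2.450000) = -4.811653, f(3.510000) = 17.048268
step 1: c = 2.683320, f(c) = -1.766407 < 0 → new bracket [2.683320, 3.510000]
step 2: c = 2.760932, f(c) = -0.585420 < 0 → new bracket [2.760932, 3.510000]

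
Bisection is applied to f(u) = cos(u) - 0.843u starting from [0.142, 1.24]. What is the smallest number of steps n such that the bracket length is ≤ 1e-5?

Initial width b − a = 1.24 − 0.142 = 1.098000.
After n steps the width is (b−a)/2^n; need (b−a)/2^n ≤ 1e-5.
So n ≥ log₂(1.098000/1e-5) = log₂(109800.0000) ≈ 16.7445.
Hence n = 17.

17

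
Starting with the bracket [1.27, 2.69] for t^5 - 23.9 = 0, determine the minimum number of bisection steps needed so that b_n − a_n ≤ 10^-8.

28

Initial width b − a = 2.69 − 1.27 = 1.420000.
After n steps the width is (b−a)/2^n; need (b−a)/2^n ≤ 10^-8.
So n ≥ log₂(1.420000/10^-8) = log₂(142000000.0000) ≈ 27.0813.
Hence n = 28.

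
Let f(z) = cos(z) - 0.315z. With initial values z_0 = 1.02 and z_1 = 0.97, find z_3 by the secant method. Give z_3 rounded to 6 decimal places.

1.187127

f(z_0) = 0.202066, f(z_1) = 0.259750
z_2 = 0.970000 - (0.259750)·(0.970000 - 1.020000)/(0.259750 - (0.202066)) = 1.195150; f(z_2) = -0.009599
z_3 = 1.195150 - (-0.009599)·(1.195150 - 0.970000)/(-0.009599 - (0.259750)) = 1.187127; f(z_3) = 0.000381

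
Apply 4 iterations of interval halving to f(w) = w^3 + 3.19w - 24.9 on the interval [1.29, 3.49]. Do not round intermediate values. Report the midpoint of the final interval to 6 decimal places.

f(1.290000) = -18.638211, f(3.490000) = 28.741649 (opposite signs)
step 1: m = 2.390000, f(m) = -3.623981 < 0 → root in [2.390000, 3.490000]
step 2: m = 2.940000, f(m) = 9.890784 > 0 → root in [2.390000, 2.940000]
step 3: m = 2.665000, f(m) = 2.528780 > 0 → root in [2.390000, 2.665000]
step 4: m = 2.527500, f(m) = -0.690957 < 0 → root in [2.527500, 2.665000]
Midpoint of [2.527500, 2.665000] = 2.596250

2.596250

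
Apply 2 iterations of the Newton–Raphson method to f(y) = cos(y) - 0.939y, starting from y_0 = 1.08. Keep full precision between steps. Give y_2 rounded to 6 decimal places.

0.766916

Newton update: y ← y − f(y)/f'(y).
f'(y) = -sin(y) - 0.939
y_0 = 1.080000: f = -0.542792, f' = -1.820958 → y_1 = 1.080000 - (-0.542792)/(-1.820958) = 0.781920
y_1 = 0.781920: f = -0.024660, f' = -1.643643 → y_2 = 0.781920 - (-0.024660)/(-1.643643) = 0.766916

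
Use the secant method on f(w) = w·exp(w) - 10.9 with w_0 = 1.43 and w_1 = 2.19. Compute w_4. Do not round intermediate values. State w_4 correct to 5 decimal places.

Secant update: w_(k+1) = w_k − f(w_k)·(w_k − w_(k-1))/(f(w_k) − f(w_(k-1))).
f(w_0) = -4.924460, f(w_1) = 8.668117
w_2 = 2.190000 - (8.668117)·(2.190000 - 1.430000)/(8.668117 - (-4.924460)) = 1.705341; f(w_2) = -1.515066
w_3 = 1.705341 - (-1.515066)·(1.705341 - 2.190000)/(-1.515066 - (8.668117)) = 1.777449; f(w_3) = -0.386838
w_4 = 1.777449 - (-0.386838)·(1.777449 - 1.705341)/(-0.386838 - (-1.515066)) = 1.802173; f(w_4) = 0.026224

1.80217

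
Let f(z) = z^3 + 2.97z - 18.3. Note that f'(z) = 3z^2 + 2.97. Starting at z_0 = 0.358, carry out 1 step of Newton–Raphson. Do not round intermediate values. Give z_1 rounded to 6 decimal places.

5.482727

Newton update: z ← z − f(z)/f'(z).
z_0 = 0.358000: f = -17.190857, f' = 3.354492 → z_1 = 0.358000 - (-17.190857)/(3.354492) = 5.482727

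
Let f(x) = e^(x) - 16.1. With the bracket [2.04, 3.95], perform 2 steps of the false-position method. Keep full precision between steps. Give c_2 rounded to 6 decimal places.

False-position update: c = (a·f(b) − b·f(a))/(f(b) − f(a)); replace the endpoint whose sign matches f(c).
f(2.040000) = -8.409391, f(3.950000) = 35.835367
step 1: c = 2.403025, f(c) = -5.043432 < 0 → new bracket [2.403025, 3.950000]
step 2: c = 2.593883, f(c) = -2.718367 < 0 → new bracket [2.593883, 3.950000]

2.593883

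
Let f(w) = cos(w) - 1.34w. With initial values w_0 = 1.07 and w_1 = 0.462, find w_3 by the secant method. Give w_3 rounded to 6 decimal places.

Secant update: w_(k+1) = w_k − f(w_k)·(w_k − w_(k-1))/(f(w_k) − f(w_(k-1))).
f(w_0) = -0.953676, f(w_1) = 0.276083
w_2 = 0.462000 - (0.276083)·(0.462000 - 1.070000)/(0.276083 - (-0.953676)) = 0.598497; f(w_2) = 0.024197
w_3 = 0.598497 - (0.024197)·(0.598497 - 0.462000)/(0.024197 - (0.276083)) = 0.611610; f(w_3) = -0.000832

0.611610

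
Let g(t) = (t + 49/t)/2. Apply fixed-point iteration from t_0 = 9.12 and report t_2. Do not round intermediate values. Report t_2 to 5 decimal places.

7.00419

t_1 = g(9.120000) = 7.246404
t_2 = g(7.246404) = 7.004189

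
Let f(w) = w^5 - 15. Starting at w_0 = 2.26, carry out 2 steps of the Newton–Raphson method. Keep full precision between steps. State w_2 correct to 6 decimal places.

1.757783

f'(w) = 5w^4
w_0 = 2.260000: f = 43.957926, f' = 130.437889 → w_1 = 2.260000 - (43.957926)/(130.437889) = 1.922997
w_1 = 1.922997: f = 11.296220, f' = 68.373005 → w_2 = 1.922997 - (11.296220)/(68.373005) = 1.757783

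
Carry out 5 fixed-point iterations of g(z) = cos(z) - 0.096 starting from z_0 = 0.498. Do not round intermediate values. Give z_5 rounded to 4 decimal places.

0.6973

z_1 = g(0.498000) = 0.782540
z_2 = g(0.782540) = 0.613125
z_3 = g(0.613125) = 0.721854
z_4 = g(0.721854) = 0.654582
z_5 = g(0.654582) = 0.697302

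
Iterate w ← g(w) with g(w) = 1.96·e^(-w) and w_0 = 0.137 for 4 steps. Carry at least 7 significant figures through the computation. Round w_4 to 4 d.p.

0.4958

w_1 = g(0.137000) = 1.709062
w_2 = g(1.709062) = 0.354830
w_3 = g(0.354830) = 1.374534
w_4 = g(1.374534) = 0.495797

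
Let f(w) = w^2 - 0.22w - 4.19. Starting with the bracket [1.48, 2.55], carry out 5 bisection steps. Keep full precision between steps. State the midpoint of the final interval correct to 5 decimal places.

f(1.480000) = -2.325200, f(2.550000) = 1.751500 (opposite signs)
step 1: m = 2.015000, f(m) = -0.573075 < 0 → root in [2.015000, 2.550000]
step 2: m = 2.282500, f(m) = 0.517656 > 0 → root in [2.015000, 2.282500]
step 3: m = 2.148750, f(m) = -0.045598 < 0 → root in [2.148750, 2.282500]
step 4: m = 2.215625, f(m) = 0.231557 > 0 → root in [2.148750, 2.215625]
step 5: m = 2.182187, f(m) = 0.091861 > 0 → root in [2.148750, 2.182187]
Midpoint of [2.148750, 2.182187] = 2.165469

2.16547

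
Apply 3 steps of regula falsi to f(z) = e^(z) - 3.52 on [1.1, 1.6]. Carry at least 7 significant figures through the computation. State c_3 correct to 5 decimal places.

1.25778

f(1.100000) = -0.515834, f(1.600000) = 1.433032
step 1: c = 1.232342, f(c) = -0.090748 < 0 → new bracket [1.232342, 1.600000]
step 2: c = 1.254238, f(c) = -0.014834 < 0 → new bracket [1.254238, 1.600000]
step 3: c = 1.257780, f(c) = -0.002395 < 0 → new bracket [1.257780, 1.600000]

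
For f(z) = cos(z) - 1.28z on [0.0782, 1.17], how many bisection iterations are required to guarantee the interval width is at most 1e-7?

24

Initial width b − a = 1.17 − 0.0782 = 1.091800.
After n steps the width is (b−a)/2^n; need (b−a)/2^n ≤ 1e-7.
So n ≥ log₂(1.091800/1e-7) = log₂(10918000.0000) ≈ 23.3802.
Hence n = 24.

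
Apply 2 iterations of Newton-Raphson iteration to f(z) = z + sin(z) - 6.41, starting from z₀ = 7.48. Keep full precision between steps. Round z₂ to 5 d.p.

6.35102

f'(z) = 1 + cos(z)
z_0 = 7.480000: f = 2.000880, f' = 1.365325 → z_1 = 7.480000 - (2.000880)/(1.365325) = 6.014502
z_1 = 6.014502: f = -0.660959, f' = 1.964121 → z_2 = 6.014502 - (-0.660959)/(1.964121) = 6.351019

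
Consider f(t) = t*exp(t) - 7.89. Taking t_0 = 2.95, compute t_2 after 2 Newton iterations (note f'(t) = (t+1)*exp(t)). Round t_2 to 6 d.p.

1.847349

t_0 = 2.950000: f = 48.472563, f' = 75.468517 → t_1 = 2.950000 - (48.472563)/(75.468517) = 2.307711
t_1 = 2.307711: f = 15.305720, f' = 33.247116 → t_2 = 2.307711 - (15.305720)/(33.247116) = 1.847349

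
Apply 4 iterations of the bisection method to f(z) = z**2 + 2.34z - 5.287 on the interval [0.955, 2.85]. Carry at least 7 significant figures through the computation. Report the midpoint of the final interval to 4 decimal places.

1.3695

f(0.955000) = -2.140275, f(2.850000) = 9.504500 (opposite signs)
step 1: m = 1.902500, f(m) = 2.784356 > 0 → root in [0.955000, 1.902500]
step 2: m = 1.428750, f(m) = 0.097602 > 0 → root in [0.955000, 1.428750]
step 3: m = 1.191875, f(m) = -1.077446 < 0 → root in [1.191875, 1.428750]
step 4: m = 1.310312, f(m) = -0.503950 < 0 → root in [1.310312, 1.428750]
Midpoint of [1.310312, 1.428750] = 1.369531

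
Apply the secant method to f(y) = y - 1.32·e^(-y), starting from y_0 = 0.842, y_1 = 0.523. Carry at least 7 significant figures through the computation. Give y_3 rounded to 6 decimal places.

Secant update: y_(k+1) = y_k − f(y_k)·(y_k − y_(k-1))/(f(y_k) − f(y_(k-1))).
f(y_0) = 0.273281, f(y_1) = -0.259416
y_2 = 0.523000 - (-0.259416)·(0.523000 - 0.842000)/(-0.259416 - (0.273281)) = 0.678349; f(y_2) = 0.008509
y_3 = 0.678349 - (0.008509)·(0.678349 - 0.523000)/(0.008509 - (-0.259416)) = 0.673415; f(y_3) = 0.000262

0.673415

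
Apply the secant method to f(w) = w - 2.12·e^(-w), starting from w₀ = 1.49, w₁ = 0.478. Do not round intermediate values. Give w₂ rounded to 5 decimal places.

0.93589

Secant update: w_(k+1) = w_k − f(w_k)·(w_k − w_(k-1))/(f(w_k) − f(w_(k-1))).
f(w_0) = 1.012210, f(w_1) = -0.836447
w_2 = 0.478000 - (-0.836447)·(0.478000 - 1.490000)/(-0.836447 - (1.012210)) = 0.935892; f(w_2) = 0.104351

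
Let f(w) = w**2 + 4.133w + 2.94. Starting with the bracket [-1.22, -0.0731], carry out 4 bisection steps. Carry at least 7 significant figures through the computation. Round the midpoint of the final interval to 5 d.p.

f(-1.220000) = -0.613860, f(-0.073100) = 2.643221 (opposite signs)
step 1: m = -0.646550, f(m) = 0.685836 > 0 → root in [-1.220000, -0.646550]
step 2: m = -0.933275, f(m) = -0.046223 < 0 → root in [-0.933275, -0.646550]
step 3: m = -0.789913, f(m) = 0.299253 > 0 → root in [-0.933275, -0.789913]
step 4: m = -0.861594, f(m) = 0.121377 > 0 → root in [-0.933275, -0.861594]
Midpoint of [-0.933275, -0.861594] = -0.897434

-0.89743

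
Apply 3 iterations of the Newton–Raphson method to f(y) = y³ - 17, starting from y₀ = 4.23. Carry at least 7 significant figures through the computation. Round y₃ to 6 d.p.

f'(y) = 3y²
y_0 = 4.230000: f = 58.686967, f' = 53.678700 → y_1 = 4.230000 - (58.686967)/(53.678700) = 3.136699
y_1 = 3.136699: f = 13.861612, f' = 29.516645 → y_2 = 3.136699 - (13.861612)/(29.516645) = 2.667079
y_2 = 2.667079: f = 1.971761, f' = 21.339931 → y_3 = 2.667079 - (1.971761)/(21.339931) = 2.574681

2.574681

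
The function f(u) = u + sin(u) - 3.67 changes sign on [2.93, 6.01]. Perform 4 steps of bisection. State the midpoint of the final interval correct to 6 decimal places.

4.758750

f(2.930000) = -0.529983, f(6.010000) = 2.070200 (opposite signs)
step 1: m = 4.470000, f(m) = -0.170767 < 0 → root in [4.470000, 6.010000]
step 2: m = 5.240000, f(m) = 0.705988 > 0 → root in [4.470000, 5.240000]
step 3: m = 4.855000, f(m) = 0.195152 > 0 → root in [4.470000, 4.855000]
step 4: m = 4.662500, f(m) = -0.006256 < 0 → root in [4.662500, 4.855000]
Midpoint of [4.662500, 4.855000] = 4.758750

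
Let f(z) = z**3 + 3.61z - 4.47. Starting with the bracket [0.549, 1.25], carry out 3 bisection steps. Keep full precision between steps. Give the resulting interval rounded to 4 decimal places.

f(0.549000) = -2.322641, f(1.250000) = 1.995625 (opposite signs)
step 1: m = 0.899500, f(m) = -0.495019 < 0 → root in [0.899500, 1.250000]
step 2: m = 1.074750, f(m) = 0.651278 > 0 → root in [0.899500, 1.074750]
step 3: m = 0.987125, f(m) = 0.055391 > 0 → root in [0.899500, 0.987125]

[0.8995, 0.9871]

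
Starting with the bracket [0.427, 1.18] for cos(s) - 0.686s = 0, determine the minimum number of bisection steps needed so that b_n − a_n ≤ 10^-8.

27

Initial width b − a = 1.18 − 0.427 = 0.753000.
After n steps the width is (b−a)/2^n; need (b−a)/2^n ≤ 10^-8.
So n ≥ log₂(0.753000/10^-8) = log₂(75300000.0000) ≈ 26.1661.
Hence n = 27.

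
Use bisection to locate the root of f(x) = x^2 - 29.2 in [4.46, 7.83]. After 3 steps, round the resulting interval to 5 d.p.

f(4.460000) = -9.308400, f(7.830000) = 32.108900 (opposite signs)
step 1: m = 6.145000, f(m) = 8.561025 > 0 → root in [4.460000, 6.145000]
step 2: m = 5.302500, f(m) = -1.083494 < 0 → root in [5.302500, 6.145000]
step 3: m = 5.723750, f(m) = 3.561314 > 0 → root in [5.302500, 5.723750]

[5.30250, 5.72375]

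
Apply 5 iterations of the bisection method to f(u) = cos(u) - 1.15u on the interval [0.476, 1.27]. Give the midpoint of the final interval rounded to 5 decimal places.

f(0.476000) = 0.341435, f(1.270000) = -1.164219 (opposite signs)
step 1: m = 0.873000, f(m) = -0.361419 < 0 → root in [0.476000, 0.873000]
step 2: m = 0.674500, f(m) = 0.005344 > 0 → root in [0.674500, 0.873000]
step 3: m = 0.773750, f(m) = -0.174517 < 0 → root in [0.674500, 0.773750]
step 4: m = 0.724125, f(m) = -0.083664 < 0 → root in [0.674500, 0.724125]
step 5: m = 0.699313, f(m) = -0.038924 < 0 → root in [0.674500, 0.699313]
Midpoint of [0.674500, 0.699313] = 0.686906

0.68691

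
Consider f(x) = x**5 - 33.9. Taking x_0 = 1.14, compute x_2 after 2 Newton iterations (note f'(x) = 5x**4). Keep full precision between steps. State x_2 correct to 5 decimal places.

3.95256

Newton update: x ← x − f(x)/f'(x).
x_0 = 1.140000: f = -31.974585, f' = 8.444801 → x_1 = 1.140000 - (-31.974585)/(8.444801) = 4.926304
x_1 = 4.926304: f = 2867.490374, f' = 2944.794119 → x_2 = 4.926304 - (2867.490374)/(2944.794119) = 3.952555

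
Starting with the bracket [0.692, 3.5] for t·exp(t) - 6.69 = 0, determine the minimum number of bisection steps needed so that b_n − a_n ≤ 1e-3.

Initial width b − a = 3.5 − 0.692 = 2.808000.
After n steps the width is (b−a)/2^n; need (b−a)/2^n ≤ 1e-3.
So n ≥ log₂(2.808000/1e-3) = log₂(2808.0000) ≈ 11.4553.
Hence n = 12.

12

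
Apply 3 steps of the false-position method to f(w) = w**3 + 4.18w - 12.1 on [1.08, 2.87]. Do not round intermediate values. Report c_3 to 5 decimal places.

1.67233

f(1.080000) = -6.325888, f(2.870000) = 23.536503
step 1: c = 1.459184, f(c) = -2.893691 < 0 → new bracket [1.459184, 2.870000]
step 2: c = 1.613646, f(c) = -1.153261 < 0 → new bracket [1.613646, 2.870000]
step 3: c = 1.672331, f(c) = -0.432670 < 0 → new bracket [1.672331, 2.870000]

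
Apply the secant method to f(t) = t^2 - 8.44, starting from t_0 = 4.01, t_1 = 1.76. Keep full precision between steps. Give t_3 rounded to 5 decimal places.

2.96165

f(t_0) = 7.640100, f(t_1) = -5.342400
t_2 = 1.760000 - (-5.342400)·(1.760000 - 4.010000)/(-5.342400 - (7.640100)) = 2.685893; f(t_2) = -1.225981
t_3 = 2.685893 - (-1.225981)·(2.685893 - 1.760000)/(-1.225981 - (-5.342400)) = 2.961648; f(t_3) = 0.331362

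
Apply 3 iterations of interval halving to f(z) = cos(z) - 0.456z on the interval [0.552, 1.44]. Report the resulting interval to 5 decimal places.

[0.99600, 1.10700]

f(0.552000) = 0.599765, f(1.440000) = -0.526216 (opposite signs)
step 1: m = 0.996000, f(m) = 0.089488 > 0 → root in [0.996000, 1.440000]
step 2: m = 1.218000, f(m) = -0.209885 < 0 → root in [0.996000, 1.218000]
step 3: m = 1.107000, f(m) = -0.057445 < 0 → root in [0.996000, 1.107000]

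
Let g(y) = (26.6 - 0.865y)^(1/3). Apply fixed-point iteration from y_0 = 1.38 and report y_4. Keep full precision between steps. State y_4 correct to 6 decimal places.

y_1 = g(1.380000) = 2.939773
y_2 = g(2.939773) = 2.886785
y_3 = g(2.886785) = 2.888617
y_4 = g(2.888617) = 2.888554

2.888554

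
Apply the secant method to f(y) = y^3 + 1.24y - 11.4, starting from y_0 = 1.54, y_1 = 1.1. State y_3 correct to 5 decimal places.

f(y_0) = -5.838136, f(y_1) = -8.705000
y_2 = 1.100000 - (-8.705000)·(1.100000 - 1.540000)/(-8.705000 - (-5.838136)) = 2.436024; f(y_2) = 6.076561
y_3 = 2.436024 - (6.076561)·(2.436024 - 1.100000)/(6.076561 - (-8.705000)) = 1.886797; f(y_3) = -2.343366

1.88680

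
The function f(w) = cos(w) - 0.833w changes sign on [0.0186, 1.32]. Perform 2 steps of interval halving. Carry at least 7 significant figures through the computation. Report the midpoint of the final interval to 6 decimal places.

f(0.018600) = 0.984333, f(1.320000) = -0.851385 (opposite signs)
step 1: m = 0.669300, f(m) = 0.226729 > 0 → root in [0.669300, 1.320000]
step 2: m = 0.994650, f(m) = -0.283747 < 0 → root in [0.669300, 0.994650]
Midpoint of [0.669300, 0.994650] = 0.831975

0.831975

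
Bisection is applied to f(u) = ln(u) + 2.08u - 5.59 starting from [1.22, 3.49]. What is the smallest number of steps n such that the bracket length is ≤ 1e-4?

Initial width b − a = 3.49 − 1.22 = 2.270000.
After n steps the width is (b−a)/2^n; need (b−a)/2^n ≤ 1e-4.
So n ≥ log₂(2.270000/1e-4) = log₂(22700.0000) ≈ 14.4704.
Hence n = 15.

15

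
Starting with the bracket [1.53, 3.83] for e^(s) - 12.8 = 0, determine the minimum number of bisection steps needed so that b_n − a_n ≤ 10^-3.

Initial width b − a = 3.83 − 1.53 = 2.300000.
After n steps the width is (b−a)/2^n; need (b−a)/2^n ≤ 10^-3.
So n ≥ log₂(2.300000/10^-3) = log₂(2300.0000) ≈ 11.1674.
Hence n = 12.

12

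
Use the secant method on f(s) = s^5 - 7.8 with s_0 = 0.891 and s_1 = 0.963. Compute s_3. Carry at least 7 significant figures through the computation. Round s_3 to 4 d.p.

1.0337

f(s_0) = -7.238450, f(s_1) = -6.971807
s_2 = 0.963000 - (-6.971807)·(0.963000 - 0.891000)/(-6.971807 - (-7.238450)) = 2.845557; f(s_2) = 178.767843
s_3 = 2.845557 - (178.767843)·(2.845557 - 0.963000)/(178.767843 - (-6.971807)) = 1.033662; f(s_3) = -6.619968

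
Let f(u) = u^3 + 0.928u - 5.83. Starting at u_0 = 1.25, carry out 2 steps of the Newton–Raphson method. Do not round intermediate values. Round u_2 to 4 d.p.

1.6342

f'(u) = 3u^2 + 0.928
u_0 = 1.250000: f = -2.716875, f' = 5.615500 → u_1 = 1.250000 - (-2.716875)/(5.615500) = 1.733817
u_1 = 1.733817: f = 0.991048, f' = 9.946365 → u_2 = 1.733817 - (0.991048)/(9.946365) = 1.634178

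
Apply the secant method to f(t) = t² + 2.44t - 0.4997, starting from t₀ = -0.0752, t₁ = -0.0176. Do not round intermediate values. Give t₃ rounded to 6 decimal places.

Secant update: t_(k+1) = t_k − f(t_k)·(t_k − t_(k-1))/(f(t_k) − f(t_(k-1))).
f(t_0) = -0.677533, f(t_1) = -0.542334
t_2 = -0.017600 - (-0.542334)·(-0.017600 - -0.075200)/(-0.542334 - (-0.677533)) = 0.213456; f(t_2) = 0.066696
t_3 = 0.213456 - (0.066696)·(0.213456 - -0.017600)/(0.066696 - (-0.542334)) = 0.188153; f(t_3) = -0.005206

0.188153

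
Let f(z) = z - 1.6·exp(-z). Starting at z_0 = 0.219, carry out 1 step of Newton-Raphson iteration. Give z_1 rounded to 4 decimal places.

f'(z) = 1 + 1.6·exp(-z)
z_0 = 0.219000: f = -1.066315, f' = 2.285315 → z_1 = 0.219000 - (-1.066315)/(2.285315) = 0.685594

0.6856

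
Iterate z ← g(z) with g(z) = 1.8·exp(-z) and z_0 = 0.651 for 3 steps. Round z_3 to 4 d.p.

0.8903

z_1 = g(0.651000) = 0.938743
z_2 = g(0.938743) = 0.704014
z_3 = g(0.704014) = 0.890272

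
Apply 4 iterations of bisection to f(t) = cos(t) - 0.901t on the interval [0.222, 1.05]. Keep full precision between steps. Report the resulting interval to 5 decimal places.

[0.73950, 0.79125]

f(0.222000) = 0.775437, f(1.050000) = -0.448479 (opposite signs)
step 1: m = 0.636000, f(m) = 0.231442 > 0 → root in [0.636000, 1.050000]
step 2: m = 0.843000, f(m) = -0.094317 < 0 → root in [0.636000, 0.843000]
step 3: m = 0.739500, f(m) = 0.072516 > 0 → root in [0.739500, 0.843000]
step 4: m = 0.791250, f(m) = -0.009959 < 0 → root in [0.739500, 0.791250]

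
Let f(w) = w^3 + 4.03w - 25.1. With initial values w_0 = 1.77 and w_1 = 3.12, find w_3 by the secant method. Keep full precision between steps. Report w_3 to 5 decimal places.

2.44448

f(w_0) = -12.421667, f(w_1) = 17.844928
w_2 = 3.120000 - (17.844928)·(3.120000 - 1.770000)/(17.844928 - (-12.421667)) = 2.324051; f(w_2) = -3.181371
w_3 = 2.324051 - (-3.181371)·(2.324051 - 3.120000)/(-3.181371 - (17.844928)) = 2.444482; f(w_3) = -0.641756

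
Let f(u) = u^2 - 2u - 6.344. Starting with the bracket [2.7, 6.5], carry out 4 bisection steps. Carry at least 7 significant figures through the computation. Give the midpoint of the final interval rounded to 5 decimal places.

3.76875

f(2.700000) = -4.454000, f(6.500000) = 22.906000 (opposite signs)
step 1: m = 4.600000, f(m) = 5.616000 > 0 → root in [2.700000, 4.600000]
step 2: m = 3.650000, f(m) = -0.321500 < 0 → root in [3.650000, 4.600000]
step 3: m = 4.125000, f(m) = 2.421625 > 0 → root in [3.650000, 4.125000]
step 4: m = 3.887500, f(m) = 0.993656 > 0 → root in [3.650000, 3.887500]
Midpoint of [3.650000, 3.887500] = 3.768750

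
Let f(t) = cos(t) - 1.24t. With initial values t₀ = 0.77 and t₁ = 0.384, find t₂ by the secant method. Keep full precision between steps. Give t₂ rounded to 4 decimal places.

0.6371

f(t_0) = -0.236889, f(t_1) = 0.451014
t_2 = 0.384000 - (0.451014)·(0.384000 - 0.770000)/(0.451014 - (-0.236889)) = 0.637075; f(t_2) = 0.013866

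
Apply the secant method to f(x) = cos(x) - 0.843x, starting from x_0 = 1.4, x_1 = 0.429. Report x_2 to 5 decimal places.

f(x_0) = -1.010233, f(x_1) = 0.547735
x_2 = 0.429000 - (0.547735)·(0.429000 - 1.400000)/(0.547735 - (-1.010233)) = 0.770375; f(x_2) = 0.068224

0.77037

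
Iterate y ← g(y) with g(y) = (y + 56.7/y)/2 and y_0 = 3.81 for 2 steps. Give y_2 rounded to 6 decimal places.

7.706374

y_1 = g(3.810000) = 9.345945
y_2 = g(9.345945) = 7.706374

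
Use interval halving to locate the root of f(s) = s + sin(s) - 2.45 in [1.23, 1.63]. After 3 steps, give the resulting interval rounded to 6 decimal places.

[1.430000, 1.480000]

f(1.230000) = -0.277511, f(1.630000) = 0.178248 (opposite signs)
step 1: m = 1.430000, f(m) = -0.029895 < 0 → root in [1.430000, 1.630000]
step 2: m = 1.530000, f(m) = 0.079168 > 0 → root in [1.430000, 1.530000]
step 3: m = 1.480000, f(m) = 0.025881 > 0 → root in [1.430000, 1.480000]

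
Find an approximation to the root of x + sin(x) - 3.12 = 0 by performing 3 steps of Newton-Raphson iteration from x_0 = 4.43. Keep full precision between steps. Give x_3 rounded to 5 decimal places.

3.23845

f'(x) = 1 + cos(x)
x_0 = 4.430000: f = 0.349608, f' = 0.721349 → x_1 = 4.430000 - (0.349608)/(0.721349) = 3.945342
x_1 = 3.945342: f = 0.105379, f' = 0.305988 → x_2 = 3.945342 - (0.105379)/(0.305988) = 3.600953
x_2 = 3.600953: f = 0.037578, f' = 0.103664 → x_3 = 3.600953 - (0.037578)/(0.103664) = 3.238453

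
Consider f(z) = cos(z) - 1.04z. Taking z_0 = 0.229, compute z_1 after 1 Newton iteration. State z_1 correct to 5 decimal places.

0.80969

f'(z) = -sin(z) - 1.04
z_0 = 0.229000: f = 0.735734, f' = -1.267004 → z_1 = 0.229000 - (0.735734)/(-1.267004) = 0.809688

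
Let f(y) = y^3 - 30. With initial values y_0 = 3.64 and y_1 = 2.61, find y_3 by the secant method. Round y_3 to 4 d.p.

Secant update: y_(k+1) = y_k − f(y_k)·(y_k − y_(k-1))/(f(y_k) − f(y_(k-1))).
f(y_0) = 18.228544, f(y_1) = -12.220419
y_2 = 2.610000 - (-12.220419)·(2.610000 - 3.640000)/(-12.220419 - (18.228544)) = 3.023381; f(y_2) = -2.363772
y_3 = 3.023381 - (-2.363772)·(3.023381 - 2.610000)/(-2.363772 - (-12.220419)) = 3.122516; f(y_3) = 0.444873

3.1225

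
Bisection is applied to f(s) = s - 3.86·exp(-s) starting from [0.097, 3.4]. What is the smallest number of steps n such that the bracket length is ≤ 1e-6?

Initial width b − a = 3.4 − 0.097 = 3.303000.
After n steps the width is (b−a)/2^n; need (b−a)/2^n ≤ 1e-6.
So n ≥ log₂(3.303000/1e-6) = log₂(3303000.0000) ≈ 21.6553.
Hence n = 22.

22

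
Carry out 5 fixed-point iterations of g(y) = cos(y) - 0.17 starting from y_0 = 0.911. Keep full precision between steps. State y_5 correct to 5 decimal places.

y_1 = g(0.911000) = 0.442956
y_2 = g(0.442956) = 0.733489
y_3 = g(0.733489) = 0.572843
y_4 = g(0.572843) = 0.670363
y_5 = g(0.670363) = 0.613596

0.61360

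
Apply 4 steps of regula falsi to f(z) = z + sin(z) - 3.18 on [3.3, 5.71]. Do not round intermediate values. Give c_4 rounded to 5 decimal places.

False-position update: c = (a·f(b) − b·f(a))/(f(b) − f(a)); replace the endpoint whose sign matches f(c).
f(3.300000) = -0.037746, f(5.710000) = 1.987689
step 1: c = 3.344912, f(c) = -0.037009 < 0 → new bracket [3.344912, 5.710000]
step 2: c = 3.388144, f(c) = -0.035917 < 0 → new bracket [3.388144, 5.710000]
step 3: c = 3.429354, f(c) = -0.034452 < 0 → new bracket [3.429354, 5.710000]
step 4: c = 3.468211, f(c) = -0.032631 < 0 → new bracket [3.468211, 5.710000]

3.46821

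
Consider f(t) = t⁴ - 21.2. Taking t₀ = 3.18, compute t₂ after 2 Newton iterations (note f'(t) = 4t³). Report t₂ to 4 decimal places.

t_0 = 3.180000: f = 81.060634, f' = 128.629728 → t_1 = 3.180000 - (81.060634)/(128.629728) = 2.549814
t_1 = 2.549814: f = 21.070181, f' = 66.311000 → t_2 = 2.549814 - (21.070181)/(66.311000) = 2.232066

2.2321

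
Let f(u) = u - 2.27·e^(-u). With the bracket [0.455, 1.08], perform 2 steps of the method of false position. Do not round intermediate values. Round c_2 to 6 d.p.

f(0.455000) = -0.985197, f(1.080000) = 0.309118
step 1: c = 0.930733, f(c) = 0.035752 > 0 → new bracket [0.455000, 0.930733]
step 2: c = 0.914073, f(c) = 0.004058 > 0 → new bracket [0.455000, 0.914073]

0.914073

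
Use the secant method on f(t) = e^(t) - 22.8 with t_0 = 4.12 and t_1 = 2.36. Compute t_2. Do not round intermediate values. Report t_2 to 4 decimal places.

Secant update: t_(k+1) = t_k − f(t_k)·(t_k − t_(k-1))/(f(t_k) − f(t_(k-1))).
f(t_0) = 38.759242, f(t_1) = -12.209049
t_2 = 2.360000 - (-12.209049)·(2.360000 - 4.120000)/(-12.209049 - (38.759242)) = 2.781594; f(t_2) = -6.655265

2.7816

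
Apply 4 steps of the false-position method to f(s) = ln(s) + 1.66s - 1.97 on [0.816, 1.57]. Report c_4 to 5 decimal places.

False-position update: c = (a·f(b) − b·f(a))/(f(b) − f(a)); replace the endpoint whose sign matches f(c).
f(0.816000) = -0.818781, f(1.570000) = 1.087276
step 1: c = 1.139894, f(c) = 0.053160 > 0 → new bracket [0.816000, 1.139894]
step 2: c = 1.120147, f(c) = 0.002905 > 0 → new bracket [0.816000, 1.120147]
step 3: c = 1.119072, f(c) = 0.000160 > 0 → new bracket [0.816000, 1.119072]
step 4: c = 1.119013, f(c) = 0.000009 > 0 → new bracket [0.816000, 1.119013]

1.11901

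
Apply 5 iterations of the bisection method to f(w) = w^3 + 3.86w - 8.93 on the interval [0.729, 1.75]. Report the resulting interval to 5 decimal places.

[1.46284, 1.49475]

f(0.729000) = -5.728640, f(1.750000) = 3.184375 (opposite signs)
step 1: m = 1.239500, f(m) = -2.241211 < 0 → root in [1.239500, 1.750000]
step 2: m = 1.494750, f(m) = 0.179421 > 0 → root in [1.239500, 1.494750]
step 3: m = 1.367125, f(m) = -1.097699 < 0 → root in [1.367125, 1.494750]
step 4: m = 1.430938, f(m) = -0.476619 < 0 → root in [1.430938, 1.494750]
step 5: m = 1.462844, f(m) = -0.153066 < 0 → root in [1.462844, 1.494750]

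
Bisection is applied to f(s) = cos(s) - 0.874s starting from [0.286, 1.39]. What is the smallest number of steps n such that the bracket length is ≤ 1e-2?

Initial width b − a = 1.39 − 0.286 = 1.104000.
After n steps the width is (b−a)/2^n; need (b−a)/2^n ≤ 1e-2.
So n ≥ log₂(1.104000/1e-2) = log₂(110.4000) ≈ 6.7866.
Hence n = 7.

7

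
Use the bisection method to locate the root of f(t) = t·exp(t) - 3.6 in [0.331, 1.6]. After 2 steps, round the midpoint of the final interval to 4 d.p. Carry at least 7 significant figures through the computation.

1.1241

f(0.331000) = -3.139129, f(1.600000) = 4.324852 (opposite signs)
step 1: m = 0.965500, f(m) = -1.064500 < 0 → root in [0.965500, 1.600000]
step 2: m = 1.282750, f(m) = 1.026294 > 0 → root in [0.965500, 1.282750]
Midpoint of [0.965500, 1.282750] = 1.124125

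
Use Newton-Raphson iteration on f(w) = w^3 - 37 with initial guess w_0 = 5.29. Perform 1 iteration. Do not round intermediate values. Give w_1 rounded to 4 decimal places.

3.9674

f'(w) = 3w^2
w_0 = 5.290000: f = 111.035889, f' = 83.952300 → w_1 = 5.290000 - (111.035889)/(83.952300) = 3.967393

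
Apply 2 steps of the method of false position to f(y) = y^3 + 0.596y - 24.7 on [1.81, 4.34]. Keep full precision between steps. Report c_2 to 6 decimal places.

2.660469

False-position update: c = (a·f(b) − b·f(a))/(f(b) − f(a)); replace the endpoint whose sign matches f(c).
f(1.810000) = -17.691499, f(4.340000) = 59.633144
step 1: c = 2.388852, f(c) = -9.643996 < 0 → new bracket [2.388852, 4.340000]
step 2: c = 2.660469, f(c) = -4.283311 < 0 → new bracket [2.660469, 4.340000]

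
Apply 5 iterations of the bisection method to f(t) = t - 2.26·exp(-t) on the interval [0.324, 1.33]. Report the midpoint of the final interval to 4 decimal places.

0.9056

f(0.324000) = -1.310546, f(1.330000) = 0.732281 (opposite signs)
step 1: m = 0.827000, f(m) = -0.161432 < 0 → root in [0.827000, 1.330000]
step 2: m = 1.078500, f(m) = 0.309862 > 0 → root in [0.827000, 1.078500]
step 3: m = 0.952750, f(m) = 0.081116 > 0 → root in [0.827000, 0.952750]
step 4: m = 0.889875, f(m) = -0.038323 < 0 → root in [0.889875, 0.952750]
step 5: m = 0.921312, f(m) = 0.021841 > 0 → root in [0.889875, 0.921312]
Midpoint of [0.889875, 0.921312] = 0.905594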